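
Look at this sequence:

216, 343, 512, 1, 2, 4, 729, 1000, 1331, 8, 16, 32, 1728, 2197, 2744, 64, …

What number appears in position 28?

Reading positions in blocks of 6 reveals the pattern AAABBB — 2 tracks woven together.
Track A: 216, 343, 512, 729, 1000, 1331, 1728, 2197, 2744 (perfect cubes starting at 6³).
Track B: 1, 2, 4, 8, 16, 32, 64 (successive powers of 2).
Position 28 falls in track B as its term 13, giving 4096.

4096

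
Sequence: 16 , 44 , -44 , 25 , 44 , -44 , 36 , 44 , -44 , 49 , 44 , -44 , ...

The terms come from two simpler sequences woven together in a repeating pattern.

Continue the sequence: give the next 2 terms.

The slot pattern repeats as ABB (period 3), so there are 2 interleaved tracks.
Subsequence A: 16, 25, 36, 49 — the squares 4², 5², 6², ….
Subsequence B: 44, -44, 44, -44, 44, -44, 44, -44 — alternating ±44.
Term 13 comes from subsequence A (its 5th entry): 64.
The 14th slot belongs to subsequence B; its 9th term is 44.

64, 44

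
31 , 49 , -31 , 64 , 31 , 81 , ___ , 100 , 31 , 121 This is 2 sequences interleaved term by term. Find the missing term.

-31

Odd-indexed and even-indexed terms follow separate rules.
Subsequence A: 31, -31, 31, ?, 31 (alternating ±31).
Subsequence B: 49, 64, 81, 100, 121 (the squares 7², 8², 9², …).
So the missing entry in subsequence A is -31.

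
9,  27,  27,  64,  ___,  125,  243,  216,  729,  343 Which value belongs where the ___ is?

81

Taking every 2nd term gives 2 separate tracks.
Subsequence A: 9, 27, ?, 243, 729 (successive powers of 3).
Subsequence B: 27, 64, 125, 216, 343 (perfect cubes starting at 3³).
Filling subsequence A at index 3 by its rule yields 81.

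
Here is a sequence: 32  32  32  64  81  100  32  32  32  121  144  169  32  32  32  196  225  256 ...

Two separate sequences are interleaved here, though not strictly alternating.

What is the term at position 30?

484

Reading positions in blocks of 6 reveals the pattern AAABBB — 2 tracks woven together.
Track A = 32, 32, 32, 32, 32, 32, 32, 32, 32: the constant sequence 32.
Track B = 64, 81, 100, 121, 144, 169, 196, 225, 256: perfect squares starting at 8².
Term 30 comes from track B (its 15th entry): 484.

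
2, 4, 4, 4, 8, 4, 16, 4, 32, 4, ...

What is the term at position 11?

Taking every 2nd term gives 2 separate tracks.
Stream A: 2, 4, 8, 16, 32. Powers 2^1, 2^2, 2^3, ….
Stream B: 4, 4, 4, 4, 4. Always 4.
Position 11 falls in stream A as its term 6, giving 64.

64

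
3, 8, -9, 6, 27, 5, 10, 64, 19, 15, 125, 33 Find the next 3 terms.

Read the sequence 3 terms at a time; column i is its own pattern.
Subsequence A: 3, 6, 10, 15 (the triangular numbers T_2, T_3, …).
Subsequence B: 8, 27, 64, 125 (perfect cubes starting at 2³).
Subsequence C: -9, 5, 19, 33 (linear: a_n = -23 + 14·n).
Position 13 → subsequence A, term 5 = 21.
Position 14 falls in subsequence B as its term 5, giving 216.
Position 15 → subsequence C, term 5 = 47.

21, 216, 47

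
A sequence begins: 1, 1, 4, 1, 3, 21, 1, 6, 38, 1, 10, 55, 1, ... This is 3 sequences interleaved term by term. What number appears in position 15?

72

Read the sequence 3 terms at a time; column i is its own pattern.
Subsequence A = 1, 1, 1, 1, 1: the constant sequence 1.
Subsequence B = 1, 3, 6, 10: triangular numbers starting at T_1.
Subsequence C = 4, 21, 38, 55: arithmetic with common difference +17.
Position 15 → subsequence C, term 5 = 72.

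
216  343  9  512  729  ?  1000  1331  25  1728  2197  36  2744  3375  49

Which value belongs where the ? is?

16

Positions follow the repeating pattern AAB; grouping by letter gives 2 tracks.
Stream A: 216, 343, 512, 729, 1000, 1331, 1728, 2197, 2744, 3375. Perfect cubes starting at 6³.
Stream B: 9, ?, 25, 36, 49. Consecutive squares n² from n = 3.
Stream B's pattern makes the blank 16.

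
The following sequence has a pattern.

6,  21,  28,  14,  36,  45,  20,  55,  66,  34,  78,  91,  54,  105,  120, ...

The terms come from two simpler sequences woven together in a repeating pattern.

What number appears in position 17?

Positions follow the repeating pattern ABB; grouping by letter gives 2 tracks.
Stream A: 6, 14, 20, 34, 54 — Fibonacci-style (each term is the sum of the two before it).
Stream B: 21, 28, 36, 45, 55, 66, 78, 91, 105, 120 — triangular numbers starting at T_6.
Position 17 falls in stream B as its term 11, giving 136.

136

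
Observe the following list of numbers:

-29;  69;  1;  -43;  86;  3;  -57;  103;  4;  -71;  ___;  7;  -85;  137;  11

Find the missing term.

Split by position mod 3 into 3 tracks.
Subsequence A: -29, -43, -57, -71, -85. Linear: a_n = -15 − 14·n.
Subsequence B: 69, 86, 103, ?, 137. Arithmetic, step +17.
Subsequence C: 1, 3, 4, 7, 11. Each term equals the sum of the previous two.
The gap is subsequence B's term 4; the rule gives 120.

120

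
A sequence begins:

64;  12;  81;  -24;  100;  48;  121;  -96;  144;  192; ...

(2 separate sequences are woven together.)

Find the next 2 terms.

169, -384

The terms cycle through 2 interleaved subsequences.
Stream A: 64, 81, 100, 121, 144. Consecutive squares n² from n = 8.
Stream B: 12, -24, 48, -96, 192. Multiplying by -2 each time.
The 11th slot belongs to stream A; its 6th term is 169.
Position 12 → stream B, term 6 = -384.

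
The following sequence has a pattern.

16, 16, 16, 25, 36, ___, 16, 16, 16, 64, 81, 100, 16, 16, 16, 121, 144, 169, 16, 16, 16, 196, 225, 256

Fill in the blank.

49

Positions follow the repeating pattern AAABBB; grouping by letter gives 2 tracks.
Track A = 16, 16, 16, 16, 16, 16, 16, 16, 16, 16, 16, 16: the constant sequence 16.
Track B = 25, 36, ?, 64, 81, 100, 121, 144, 169, 196, 225, 256: the squares 5², 6², 7², ….
Track B's pattern makes the blank 49.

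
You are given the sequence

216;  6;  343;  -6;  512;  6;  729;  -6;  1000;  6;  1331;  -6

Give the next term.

1728

Split by position mod 2 into 2 tracks.
Stream A is 216, 343, 512, 729, 1000, 1331, which is consecutive cubes n³ from n = 6.
Stream B is 6, -6, 6, -6, 6, -6, which is the oscillation 6·(−1)^(n+1).
Term 13 comes from stream A (its 7th entry): 1728.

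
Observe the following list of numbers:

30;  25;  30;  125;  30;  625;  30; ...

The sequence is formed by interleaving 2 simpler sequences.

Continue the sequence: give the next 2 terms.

Positions 1, 3, 5, … form one subsequence and positions 2, 4, 6, … form another.
Track A is 30, 30, 30, 30, which is constant 30.
Track B is 25, 125, 625, which is powers of 5.
The 8th slot belongs to track B; its 4th term is 3125.
Position 9 falls in track A as its term 5, giving 30.

3125, 30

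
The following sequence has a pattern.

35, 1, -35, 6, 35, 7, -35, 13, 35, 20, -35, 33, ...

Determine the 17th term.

Split by position mod 2 into 2 tracks.
Stream A: 35, -35, 35, -35, 35, -35 (the oscillation 35·(−1)^(n+1)).
Stream B: 1, 6, 7, 13, 20, 33 (a Fibonacci-like recurrence a_n = a_{n-1} + a_{n-2}).
Position 17 falls in stream A as its term 9, giving 35.

35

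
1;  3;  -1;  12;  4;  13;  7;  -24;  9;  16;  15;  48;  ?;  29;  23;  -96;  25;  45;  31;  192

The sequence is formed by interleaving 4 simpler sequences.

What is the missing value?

Taking every 4th term gives 4 separate tracks.
Track A is 1, 4, 9, ?, 25, which is the squares 1², 2², 3², ….
Track B is 3, 13, 16, 29, 45, which is Fibonacci-style (each term is the sum of the two before it).
Track C is -1, 7, 15, 23, 31, which is arithmetic with common difference +8.
Track D is 12, -24, 48, -96, 192, which is multiplying by -2 each time.
So the missing entry in track A is 16.

16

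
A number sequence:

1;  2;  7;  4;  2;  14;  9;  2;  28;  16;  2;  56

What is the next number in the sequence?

25

Split by position mod 3 into 3 tracks.
Track A: 1, 4, 9, 16 (consecutive squares n² from n = 1).
Track B: 2, 2, 2, 2 (the constant sequence 2).
Track C: 7, 14, 28, 56 (a geometric progression (common ratio 2)).
Position 13 falls in track A as its term 5, giving 25.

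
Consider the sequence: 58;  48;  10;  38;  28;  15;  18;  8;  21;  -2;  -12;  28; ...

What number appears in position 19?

Positions follow the repeating pattern AAB; grouping by letter gives 2 tracks.
Stream A: 58, 48, 38, 28, 18, 8, -2, -12. Arithmetic, step −10.
Stream B: 10, 15, 21, 28. The triangular numbers T_4, T_5, ….
Term 19 comes from stream A (its 13th entry): -62.

-62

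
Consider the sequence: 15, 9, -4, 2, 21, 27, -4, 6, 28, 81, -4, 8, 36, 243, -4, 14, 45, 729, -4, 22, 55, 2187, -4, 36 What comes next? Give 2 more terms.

66, 6561

Read the sequence 4 terms at a time; column i is its own pattern.
Track A: 15, 21, 28, 36, 45, 55. Triangular numbers starting at T_5.
Track B: 9, 27, 81, 243, 729, 2187. Powers of 3.
Track C: -4, -4, -4, -4, -4, -4. The constant sequence -4.
Track D: 2, 6, 8, 14, 22, 36. Fibonacci-style (each term is the sum of the two before it).
Position 25 falls in track A as its term 7, giving 66.
Term 26 comes from track B (its 7th entry): 6561.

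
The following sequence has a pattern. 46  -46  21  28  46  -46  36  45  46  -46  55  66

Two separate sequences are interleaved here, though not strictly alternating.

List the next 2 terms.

The slot pattern repeats as AABB (period 4), so there are 2 interleaved tracks.
Stream A: 46, -46, 46, -46, 46, -46 (the oscillation 46·(−1)^(n+1)).
Stream B: 21, 28, 36, 45, 55, 66 (triangular numbers starting at T_6).
Position 13 → stream A, term 7 = 46.
Position 14 falls in stream A as its term 8, giving -46.

46, -46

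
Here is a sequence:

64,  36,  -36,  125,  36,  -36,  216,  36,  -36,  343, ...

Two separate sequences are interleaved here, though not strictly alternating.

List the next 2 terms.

36, -36

Positions follow the repeating pattern ABB; grouping by letter gives 2 tracks.
Stream A: 64, 125, 216, 343 (consecutive cubes n³ from n = 4).
Stream B: 36, -36, 36, -36, 36, -36 (the oscillation 36·(−1)^(n+1)).
Position 11 falls in stream B as its term 7, giving 36.
Term 12 comes from stream B (its 8th entry): -36.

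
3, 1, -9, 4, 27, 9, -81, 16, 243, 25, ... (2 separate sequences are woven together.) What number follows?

Taking every 2nd term gives 2 separate tracks.
Stream A = 3, -9, 27, -81, 243: multiplying by -3 each time.
Stream B = 1, 4, 9, 16, 25: consecutive squares n² from n = 1.
Position 11 → stream A, term 6 = -729.

-729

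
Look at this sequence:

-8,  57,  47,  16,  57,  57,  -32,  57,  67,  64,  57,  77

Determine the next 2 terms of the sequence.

-128, 57

The terms cycle through 3 interleaved subsequences.
Subsequence A: -8, 16, -32, 64 (geometric, ×-2 each step).
Subsequence B: 57, 57, 57, 57 (always 57).
Subsequence C: 47, 57, 67, 77 (arithmetic with common difference +10).
Position 13 falls in subsequence A as its term 5, giving -128.
Term 14 comes from subsequence B (its 5th entry): 57.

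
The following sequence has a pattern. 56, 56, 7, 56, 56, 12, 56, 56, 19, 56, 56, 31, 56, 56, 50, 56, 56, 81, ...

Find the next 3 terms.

56, 56, 131

Positions follow the repeating pattern AAB; grouping by letter gives 2 tracks.
Track A: 56, 56, 56, 56, 56, 56, 56, 56, 56, 56, 56, 56 — the constant sequence 56.
Track B: 7, 12, 19, 31, 50, 81 — Fibonacci-style (each term is the sum of the two before it).
Position 19 → track A, term 13 = 56.
Position 20 falls in track A as its term 14, giving 56.
Term 21 comes from track B (its 7th entry): 131.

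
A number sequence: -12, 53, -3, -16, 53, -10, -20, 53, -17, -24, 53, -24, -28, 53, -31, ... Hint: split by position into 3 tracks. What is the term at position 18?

-38

Split by position mod 3 into 3 tracks.
Subsequence A: -12, -16, -20, -24, -28 (linear: a_n = -8 − 4·n).
Subsequence B: 53, 53, 53, 53, 53 (always 53).
Subsequence C: -3, -10, -17, -24, -31 (arithmetic with common difference −7).
Term 18 comes from subsequence C (its 6th entry): -38.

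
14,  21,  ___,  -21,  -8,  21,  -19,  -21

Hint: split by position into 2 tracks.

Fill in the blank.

3

Positions 1, 3, 5, … form one subsequence and positions 2, 4, 6, … form another.
Stream A: 14, ?, -8, -19 — subtracting 11 each time.
Stream B: 21, -21, 21, -21 — oscillating between 21 and -21.
So the missing entry in stream A is 3.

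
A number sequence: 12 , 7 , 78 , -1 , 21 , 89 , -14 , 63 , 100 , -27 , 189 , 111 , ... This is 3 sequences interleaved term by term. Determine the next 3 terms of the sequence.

-40, 567, 122

The terms cycle through 3 interleaved subsequences.
Track A: 12, -1, -14, -27. Arithmetic, step −13.
Track B: 7, 21, 63, 189. A geometric progression (common ratio 3).
Track C: 78, 89, 100, 111. Arithmetic, step +11.
Position 13 falls in track A as its term 5, giving -40.
Position 14 falls in track B as its term 5, giving 567.
Position 15 → track C, term 5 = 122.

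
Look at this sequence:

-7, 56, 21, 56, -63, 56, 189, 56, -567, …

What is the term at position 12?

56

Split by position mod 2 into 2 tracks.
Track A: -7, 21, -63, 189, -567. A geometric progression (common ratio -3).
Track B: 56, 56, 56, 56. The constant sequence 56.
Term 12 comes from track B (its 6th entry): 56.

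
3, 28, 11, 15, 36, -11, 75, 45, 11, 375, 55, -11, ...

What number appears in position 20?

91

The terms cycle through 3 interleaved subsequences.
Track A: 3, 15, 75, 375 (geometric with ratio 5).
Track B: 28, 36, 45, 55 (the triangular numbers T_7, T_8, …).
Track C: 11, -11, 11, -11 (oscillating between 11 and -11).
Position 20 falls in track B as its term 7, giving 91.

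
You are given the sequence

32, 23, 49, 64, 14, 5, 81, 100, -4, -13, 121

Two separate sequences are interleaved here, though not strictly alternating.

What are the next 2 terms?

144, -22

The slot pattern repeats as AABB (period 4), so there are 2 interleaved tracks.
Track A: 32, 23, 14, 5, -4, -13 — subtracting 9 each time.
Track B: 49, 64, 81, 100, 121 — consecutive squares n² from n = 7.
The 12th slot belongs to track B; its 6th term is 144.
The 13th slot belongs to track A; its 7th term is -22.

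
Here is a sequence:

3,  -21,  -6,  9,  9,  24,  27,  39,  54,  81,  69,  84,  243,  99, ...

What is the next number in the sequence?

114

Reading positions in blocks of 3 reveals the pattern ABB — 2 tracks woven together.
Track A = 3, 9, 27, 81, 243: geometric, ×3 each step.
Track B = -21, -6, 9, 24, 39, 54, 69, 84, 99: arithmetic with common difference +15.
Term 15 comes from track B (its 10th entry): 114.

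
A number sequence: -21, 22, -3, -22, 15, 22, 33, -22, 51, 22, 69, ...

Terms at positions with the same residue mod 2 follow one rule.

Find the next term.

-22

Split by position mod 2 into 2 tracks.
Track A: -21, -3, 15, 33, 51, 69 — linear: a_n = -39 + 18·n.
Track B: 22, -22, 22, -22, 22 — oscillating between 22 and -22.
Term 12 comes from track B (its 6th entry): -22.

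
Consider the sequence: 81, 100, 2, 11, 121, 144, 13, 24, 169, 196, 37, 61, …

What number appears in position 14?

256

Reading positions in blocks of 4 reveals the pattern AABB — 2 tracks woven together.
Stream A: 81, 100, 121, 144, 169, 196 — perfect squares starting at 9².
Stream B: 2, 11, 13, 24, 37, 61 — a Fibonacci-like recurrence a_n = a_{n-1} + a_{n-2}.
Position 14 falls in stream A as its term 8, giving 256.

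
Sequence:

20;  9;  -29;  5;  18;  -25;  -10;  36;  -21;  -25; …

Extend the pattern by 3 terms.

72, -17, -40

Split by position mod 3 into 3 tracks.
Subsequence A = 20, 5, -10, -25: linear: a_n = 35 − 15·n.
Subsequence B = 9, 18, 36: geometric, ×2 each step.
Subsequence C = -29, -25, -21: linear: a_n = -33 + 4·n.
Position 11 → subsequence B, term 4 = 72.
Position 12 falls in subsequence C as its term 4, giving -17.
Position 13 falls in subsequence A as its term 5, giving -40.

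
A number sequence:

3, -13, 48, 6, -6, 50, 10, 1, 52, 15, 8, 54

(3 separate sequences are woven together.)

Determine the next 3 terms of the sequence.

Read the sequence 3 terms at a time; column i is its own pattern.
Subsequence A is 3, 6, 10, 15, which is triangular numbers n(n+1)/2 for n = 2, 3, ….
Subsequence B is -13, -6, 1, 8, which is arithmetic, step +7.
Subsequence C is 48, 50, 52, 54, which is adding 2 each time.
Position 13 → subsequence A, term 5 = 21.
The 14th slot belongs to subsequence B; its 5th term is 15.
Position 15 → subsequence C, term 5 = 56.

21, 15, 56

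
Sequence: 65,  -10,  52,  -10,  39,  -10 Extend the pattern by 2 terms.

The terms cycle through 2 interleaved subsequences.
Track A = 65, 52, 39: arithmetic, step −13.
Track B = -10, -10, -10: constant -10.
Position 7 falls in track A as its term 4, giving 26.
Position 8 falls in track B as its term 4, giving -10.

26, -10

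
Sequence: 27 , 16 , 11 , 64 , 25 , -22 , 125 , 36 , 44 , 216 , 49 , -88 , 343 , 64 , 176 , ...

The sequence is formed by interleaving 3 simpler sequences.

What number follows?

Read the sequence 3 terms at a time; column i is its own pattern.
Subsequence A: 27, 64, 125, 216, 343. Perfect cubes starting at 3³.
Subsequence B: 16, 25, 36, 49, 64. Consecutive squares n² from n = 4.
Subsequence C: 11, -22, 44, -88, 176. Geometric, ×-2 each step.
Position 16 falls in subsequence A as its term 6, giving 512.

512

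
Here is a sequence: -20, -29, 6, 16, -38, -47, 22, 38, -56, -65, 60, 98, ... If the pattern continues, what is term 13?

Positions follow the repeating pattern AABB; grouping by letter gives 2 tracks.
Stream A is -20, -29, -38, -47, -56, -65, which is arithmetic, step −9.
Stream B is 6, 16, 22, 38, 60, 98, which is a Fibonacci-like recurrence a_n = a_{n-1} + a_{n-2}.
The 13th slot belongs to stream A; its 7th term is -74.

-74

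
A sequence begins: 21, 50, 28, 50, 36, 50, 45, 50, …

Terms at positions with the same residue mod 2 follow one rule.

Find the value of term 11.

Positions 1, 3, 5, … form one subsequence and positions 2, 4, 6, … form another.
Track A: 21, 28, 36, 45 — triangular numbers starting at T_6.
Track B: 50, 50, 50, 50 — always 50.
Position 11 → track A, term 6 = 66.

66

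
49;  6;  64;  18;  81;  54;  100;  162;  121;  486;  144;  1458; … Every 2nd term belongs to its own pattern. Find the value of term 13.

169

Taking every 2nd term gives 2 separate tracks.
Track A: 49, 64, 81, 100, 121, 144. The squares 7², 8², 9², ….
Track B: 6, 18, 54, 162, 486, 1458. Geometric, ×3 each step.
Term 13 comes from track A (its 7th entry): 169.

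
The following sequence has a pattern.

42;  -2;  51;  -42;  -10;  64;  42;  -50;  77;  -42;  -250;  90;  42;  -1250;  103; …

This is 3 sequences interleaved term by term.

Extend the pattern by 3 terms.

-42, -6250, 116

Split by position mod 3: positions 1, 4, 7, … form one track, and each other residue class forms its own.
Track A: 42, -42, 42, -42, 42. The oscillation 42·(−1)^(n+1).
Track B: -2, -10, -50, -250, -1250. Geometric with ratio 5.
Track C: 51, 64, 77, 90, 103. Arithmetic, step +13.
Term 16 comes from track A (its 6th entry): -42.
Position 17 → track B, term 6 = -6250.
Term 18 comes from track C (its 6th entry): 116.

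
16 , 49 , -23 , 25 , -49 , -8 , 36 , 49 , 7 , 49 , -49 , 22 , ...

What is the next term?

Split by position mod 3 into 3 tracks.
Subsequence A: 16, 25, 36, 49 (perfect squares starting at 4²).
Subsequence B: 49, -49, 49, -49 (alternating ±49).
Subsequence C: -23, -8, 7, 22 (adding 15 each time).
Position 13 falls in subsequence A as its term 5, giving 64.

64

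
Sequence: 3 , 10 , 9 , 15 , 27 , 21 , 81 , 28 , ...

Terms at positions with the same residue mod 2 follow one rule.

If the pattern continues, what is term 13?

2187

Taking every 2nd term gives 2 separate tracks.
Stream A: 3, 9, 27, 81. Powers 3^1, 3^2, 3^3, ….
Stream B: 10, 15, 21, 28. Triangular numbers starting at T_4.
Position 13 → stream A, term 7 = 2187.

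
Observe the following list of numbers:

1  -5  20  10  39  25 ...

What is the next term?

58

The terms cycle through 2 interleaved subsequences.
Subsequence A: 1, 20, 39 — adding 19 each time.
Subsequence B: -5, 10, 25 — arithmetic, step +15.
Term 7 comes from subsequence A (its 4th entry): 58.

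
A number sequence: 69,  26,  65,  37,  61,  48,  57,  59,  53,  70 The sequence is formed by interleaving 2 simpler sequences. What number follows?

Taking every 2nd term gives 2 separate tracks.
Stream A = 69, 65, 61, 57, 53: arithmetic with common difference −4.
Stream B = 26, 37, 48, 59, 70: adding 11 each time.
Term 11 comes from stream A (its 6th entry): 49.

49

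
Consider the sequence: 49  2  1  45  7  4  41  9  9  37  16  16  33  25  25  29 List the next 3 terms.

41, 36, 25

Taking every 3rd term gives 3 separate tracks.
Stream A: 49, 45, 41, 37, 33, 29 — arithmetic with common difference −4.
Stream B: 2, 7, 9, 16, 25 — Fibonacci-style (each term is the sum of the two before it).
Stream C: 1, 4, 9, 16, 25 — the squares 1², 2², 3², ….
Term 17 comes from stream B (its 6th entry): 41.
Term 18 comes from stream C (its 6th entry): 36.
The 19th slot belongs to stream A; its 7th term is 25.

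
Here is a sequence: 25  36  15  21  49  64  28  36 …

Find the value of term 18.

The slot pattern repeats as AABB (period 4), so there are 2 interleaved tracks.
Track A is 25, 36, 49, 64, which is consecutive squares n² from n = 5.
Track B is 15, 21, 28, 36, which is triangular numbers n(n+1)/2 for n = 5, 6, ….
Position 18 falls in track A as its term 10, giving 196.

196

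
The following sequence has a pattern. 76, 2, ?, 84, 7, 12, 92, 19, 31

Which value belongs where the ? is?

5

The slot pattern repeats as ABB (period 3), so there are 2 interleaved tracks.
Stream A: 76, 84, 92 (arithmetic with common difference +8).
Stream B: 2, ?, 7, 12, 19, 31 (each term equals the sum of the previous two).
The gap is stream B's term 2; the rule gives 5.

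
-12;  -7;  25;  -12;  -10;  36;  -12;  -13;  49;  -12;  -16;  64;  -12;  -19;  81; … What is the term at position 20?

Split by position mod 3: positions 1, 4, 7, … form one track, and each other residue class forms its own.
Track A: -12, -12, -12, -12, -12. Constant -12.
Track B: -7, -10, -13, -16, -19. Arithmetic, step −3.
Track C: 25, 36, 49, 64, 81. Perfect squares starting at 5².
The 20th slot belongs to track B; its 7th term is -25.

-25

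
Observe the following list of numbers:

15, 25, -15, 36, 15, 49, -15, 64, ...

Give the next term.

Odd-indexed and even-indexed terms follow separate rules.
Track A = 15, -15, 15, -15: oscillating between 15 and -15.
Track B = 25, 36, 49, 64: consecutive squares n² from n = 5.
Position 9 falls in track A as its term 5, giving 15.

15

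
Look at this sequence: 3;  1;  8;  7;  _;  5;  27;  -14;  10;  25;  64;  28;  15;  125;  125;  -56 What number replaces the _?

6

Split by position mod 4 into 4 tracks.
Track A: 3, ?, 10, 15 (the triangular numbers T_2, T_3, …).
Track B: 1, 5, 25, 125 (powers 5^0, 5^1, 5^2, …).
Track C: 8, 27, 64, 125 (the cubes 2³, 3³, 4³, …).
Track D: 7, -14, 28, -56 (geometric with ratio -2).
The gap is track A's term 2; the rule gives 6.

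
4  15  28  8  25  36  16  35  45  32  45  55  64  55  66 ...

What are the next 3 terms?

The terms cycle through 3 interleaved subsequences.
Track A = 4, 8, 16, 32, 64: successive powers of 2.
Track B = 15, 25, 35, 45, 55: adding 10 each time.
Track C = 28, 36, 45, 55, 66: the triangular numbers T_7, T_8, ….
The 16th slot belongs to track A; its 6th term is 128.
The 17th slot belongs to track B; its 6th term is 65.
The 18th slot belongs to track C; its 6th term is 78.

128, 65, 78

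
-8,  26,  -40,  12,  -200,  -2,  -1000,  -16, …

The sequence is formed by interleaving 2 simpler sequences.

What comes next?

Split by position mod 2 into 2 tracks.
Track A = -8, -40, -200, -1000: geometric, ×5 each step.
Track B = 26, 12, -2, -16: subtracting 14 each time.
The 9th slot belongs to track A; its 5th term is -5000.

-5000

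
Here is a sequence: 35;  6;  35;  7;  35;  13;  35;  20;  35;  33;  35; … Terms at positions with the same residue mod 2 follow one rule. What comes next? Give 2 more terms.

53, 35

Split by position mod 2 into 2 tracks.
Track A: 35, 35, 35, 35, 35, 35 (always 35).
Track B: 6, 7, 13, 20, 33 (Fibonacci-style (each term is the sum of the two before it)).
Term 12 comes from track B (its 6th entry): 53.
Term 13 comes from track A (its 7th entry): 35.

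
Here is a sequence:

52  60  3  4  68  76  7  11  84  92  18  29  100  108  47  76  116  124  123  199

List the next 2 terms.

132, 140

Reading positions in blocks of 4 reveals the pattern AABB — 2 tracks woven together.
Track A is 52, 60, 68, 76, 84, 92, 100, 108, 116, 124, which is linear: a_n = 44 + 8·n.
Track B is 3, 4, 7, 11, 18, 29, 47, 76, 123, 199, which is Fibonacci-style (each term is the sum of the two before it).
Term 21 comes from track A (its 11th entry): 132.
Term 22 comes from track A (its 12th entry): 140.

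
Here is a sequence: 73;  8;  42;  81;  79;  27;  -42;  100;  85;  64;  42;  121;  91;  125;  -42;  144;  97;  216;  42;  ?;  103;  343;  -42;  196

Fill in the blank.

Taking every 4th term gives 4 separate tracks.
Stream A = 73, 79, 85, 91, 97, 103: arithmetic with common difference +6.
Stream B = 8, 27, 64, 125, 216, 343: consecutive cubes n³ from n = 2.
Stream C = 42, -42, 42, -42, 42, -42: the oscillation 42·(−1)^(n+1).
Stream D = 81, 100, 121, 144, ?, 196: consecutive squares n² from n = 9.
Stream D's pattern makes the blank 169.

169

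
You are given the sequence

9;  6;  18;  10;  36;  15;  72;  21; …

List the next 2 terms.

Positions 1, 3, 5, … form one subsequence and positions 2, 4, 6, … form another.
Track A = 9, 18, 36, 72: multiplying by 2 each time.
Track B = 6, 10, 15, 21: triangular numbers n(n+1)/2 for n = 3, 4, ….
Position 9 falls in track A as its term 5, giving 144.
Position 10 falls in track B as its term 5, giving 28.

144, 28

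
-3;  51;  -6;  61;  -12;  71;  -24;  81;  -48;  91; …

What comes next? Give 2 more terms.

-96, 101

Taking every 2nd term gives 2 separate tracks.
Track A is -3, -6, -12, -24, -48, which is geometric, ×2 each step.
Track B is 51, 61, 71, 81, 91, which is linear: a_n = 41 + 10·n.
Position 11 falls in track A as its term 6, giving -96.
Position 12 → track B, term 6 = 101.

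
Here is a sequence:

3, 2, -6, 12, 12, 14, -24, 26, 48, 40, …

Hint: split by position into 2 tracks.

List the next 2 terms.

-96, 66

The terms cycle through 2 interleaved subsequences.
Subsequence A: 3, -6, 12, -24, 48 — geometric, ×-2 each step.
Subsequence B: 2, 12, 14, 26, 40 — a Fibonacci-like recurrence a_n = a_{n-1} + a_{n-2}.
Position 11 → subsequence A, term 6 = -96.
Position 12 falls in subsequence B as its term 6, giving 66.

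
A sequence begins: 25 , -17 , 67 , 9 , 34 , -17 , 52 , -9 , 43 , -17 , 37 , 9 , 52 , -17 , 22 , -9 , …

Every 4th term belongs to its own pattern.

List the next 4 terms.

61, -17, 7, 9

Read the sequence 4 terms at a time; column i is its own pattern.
Subsequence A: 25, 34, 43, 52 (linear: a_n = 16 + 9·n).
Subsequence B: -17, -17, -17, -17 (always -17).
Subsequence C: 67, 52, 37, 22 (subtracting 15 each time).
Subsequence D: 9, -9, 9, -9 (oscillating between 9 and -9).
Term 17 comes from subsequence A (its 5th entry): 61.
Position 18 falls in subsequence B as its term 5, giving -17.
Position 19 → subsequence C, term 5 = 7.
Position 20 falls in subsequence D as its term 5, giving 9.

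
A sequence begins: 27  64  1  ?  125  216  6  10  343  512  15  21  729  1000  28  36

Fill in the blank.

The slot pattern repeats as AABB (period 4), so there are 2 interleaved tracks.
Track A is 27, 64, 125, 216, 343, 512, 729, 1000, which is the cubes 3³, 4³, 5³, ….
Track B is 1, ?, 6, 10, 15, 21, 28, 36, which is triangular numbers starting at T_1.
Track B's pattern makes the blank 3.

3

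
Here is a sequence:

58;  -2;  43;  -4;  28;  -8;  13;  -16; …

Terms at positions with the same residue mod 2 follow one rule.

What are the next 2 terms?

Taking every 2nd term gives 2 separate tracks.
Stream A: 58, 43, 28, 13 — arithmetic, step −15.
Stream B: -2, -4, -8, -16 — geometric, ×2 each step.
Position 9 → stream A, term 5 = -2.
The 10th slot belongs to stream B; its 5th term is -32.

-2, -32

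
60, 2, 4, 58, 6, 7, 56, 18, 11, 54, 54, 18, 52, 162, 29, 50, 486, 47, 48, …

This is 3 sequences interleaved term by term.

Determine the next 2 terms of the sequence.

1458, 76

Read the sequence 3 terms at a time; column i is its own pattern.
Track A: 60, 58, 56, 54, 52, 50, 48 (arithmetic, step −2).
Track B: 2, 6, 18, 54, 162, 486 (geometric, ×3 each step).
Track C: 4, 7, 11, 18, 29, 47 (Fibonacci-style (each term is the sum of the two before it)).
The 20th slot belongs to track B; its 7th term is 1458.
Term 21 comes from track C (its 7th entry): 76.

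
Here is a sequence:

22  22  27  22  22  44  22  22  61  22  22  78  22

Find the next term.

22

The slot pattern repeats as AAB (period 3), so there are 2 interleaved tracks.
Stream A is 22, 22, 22, 22, 22, 22, 22, 22, 22, which is constant 22.
Stream B is 27, 44, 61, 78, which is arithmetic, step +17.
Term 14 comes from stream A (its 10th entry): 22.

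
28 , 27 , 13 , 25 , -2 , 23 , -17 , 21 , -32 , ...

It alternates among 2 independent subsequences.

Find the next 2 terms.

19, -47

Odd-indexed and even-indexed terms follow separate rules.
Subsequence A is 28, 13, -2, -17, -32, which is arithmetic with common difference −15.
Subsequence B is 27, 25, 23, 21, which is arithmetic with common difference −2.
Term 10 comes from subsequence B (its 5th entry): 19.
Position 11 → subsequence A, term 6 = -47.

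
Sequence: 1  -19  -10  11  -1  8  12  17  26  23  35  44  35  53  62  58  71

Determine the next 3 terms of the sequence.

Reading positions in blocks of 3 reveals the pattern ABB — 2 tracks woven together.
Track A: 1, 11, 12, 23, 35, 58 (each term equals the sum of the previous two).
Track B: -19, -10, -1, 8, 17, 26, 35, 44, 53, 62, 71 (linear: a_n = -28 + 9·n).
Position 18 falls in track B as its term 12, giving 80.
Position 19 falls in track A as its term 7, giving 93.
Position 20 falls in track B as its term 13, giving 89.

80, 93, 89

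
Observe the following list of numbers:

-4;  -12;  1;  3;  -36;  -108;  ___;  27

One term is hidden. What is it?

Positions follow the repeating pattern AABB; grouping by letter gives 2 tracks.
Stream A: -4, -12, -36, -108 (multiplying by 3 each time).
Stream B: 1, 3, ?, 27 (successive powers of 3).
The gap is stream B's term 3; the rule gives 9.

9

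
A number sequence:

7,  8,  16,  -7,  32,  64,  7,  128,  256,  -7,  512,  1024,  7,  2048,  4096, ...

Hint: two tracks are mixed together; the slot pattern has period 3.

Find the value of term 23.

131072

Positions follow the repeating pattern ABB; grouping by letter gives 2 tracks.
Subsequence A is 7, -7, 7, -7, 7, which is oscillating between 7 and -7.
Subsequence B is 8, 16, 32, 64, 128, 256, 512, 1024, 2048, 4096, which is geometric with ratio 2.
Position 23 → subsequence B, term 15 = 131072.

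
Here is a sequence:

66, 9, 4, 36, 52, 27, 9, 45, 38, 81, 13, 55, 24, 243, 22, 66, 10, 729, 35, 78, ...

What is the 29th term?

-32

Split by position mod 4: positions 1, 5, 9, … form one track, and each other residue class forms its own.
Stream A: 66, 52, 38, 24, 10 (arithmetic, step −14).
Stream B: 9, 27, 81, 243, 729 (powers 3^2, 3^3, 3^4, …).
Stream C: 4, 9, 13, 22, 35 (each term equals the sum of the previous two).
Stream D: 36, 45, 55, 66, 78 (triangular numbers n(n+1)/2 for n = 8, 9, …).
Term 29 comes from stream A (its 8th entry): -32.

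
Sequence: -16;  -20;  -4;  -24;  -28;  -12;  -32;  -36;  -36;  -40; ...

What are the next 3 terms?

-44, -108, -48

Reading positions in blocks of 3 reveals the pattern AAB — 2 tracks woven together.
Stream A: -16, -20, -24, -28, -32, -36, -40 (linear: a_n = -12 − 4·n).
Stream B: -4, -12, -36 (geometric with ratio 3).
Term 11 comes from stream A (its 8th entry): -44.
Position 12 falls in stream B as its term 4, giving -108.
Position 13 → stream A, term 9 = -48.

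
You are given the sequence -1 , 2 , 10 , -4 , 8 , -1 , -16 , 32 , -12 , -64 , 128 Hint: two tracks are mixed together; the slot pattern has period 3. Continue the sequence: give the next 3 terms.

Positions follow the repeating pattern AAB; grouping by letter gives 2 tracks.
Stream A = -1, 2, -4, 8, -16, 32, -64, 128: geometric with ratio -2.
Stream B = 10, -1, -12: linear: a_n = 21 − 11·n.
Term 12 comes from stream B (its 4th entry): -23.
Position 13 → stream A, term 9 = -256.
Position 14 → stream A, term 10 = 512.

-23, -256, 512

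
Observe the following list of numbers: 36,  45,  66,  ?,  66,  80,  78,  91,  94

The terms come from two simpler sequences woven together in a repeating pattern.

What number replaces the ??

55

Positions follow the repeating pattern AAB; grouping by letter gives 2 tracks.
Stream A is 36, 45, ?, 66, 78, 91, which is the triangular numbers T_8, T_9, ….
Stream B is 66, 80, 94, which is linear: a_n = 52 + 14·n.
The gap is stream A's term 3; the rule gives 55.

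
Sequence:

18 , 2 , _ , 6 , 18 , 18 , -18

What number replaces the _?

The terms cycle through 2 interleaved subsequences.
Subsequence A: 18, ?, 18, -18 — the oscillation 18·(−1)^(n+1).
Subsequence B: 2, 6, 18 — geometric, ×3 each step.
The gap is subsequence A's term 2; the rule gives -18.

-18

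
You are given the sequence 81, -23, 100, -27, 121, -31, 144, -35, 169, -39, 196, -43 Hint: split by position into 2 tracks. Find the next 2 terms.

Split by position mod 2 into 2 tracks.
Subsequence A is 81, 100, 121, 144, 169, 196, which is perfect squares starting at 9².
Subsequence B is -23, -27, -31, -35, -39, -43, which is arithmetic with common difference −4.
The 13th slot belongs to subsequence A; its 7th term is 225.
Position 14 falls in subsequence B as its term 7, giving -47.

225, -47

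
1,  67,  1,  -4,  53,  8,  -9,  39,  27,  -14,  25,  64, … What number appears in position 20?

-17

The terms cycle through 3 interleaved subsequences.
Subsequence A: 1, -4, -9, -14 (arithmetic with common difference −5).
Subsequence B: 67, 53, 39, 25 (arithmetic with common difference −14).
Subsequence C: 1, 8, 27, 64 (perfect cubes starting at 1³).
The 20th slot belongs to subsequence B; its 7th term is -17.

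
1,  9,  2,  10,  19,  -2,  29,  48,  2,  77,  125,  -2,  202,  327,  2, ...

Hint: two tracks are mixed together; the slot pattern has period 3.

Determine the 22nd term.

3626

Positions follow the repeating pattern AAB; grouping by letter gives 2 tracks.
Subsequence A: 1, 9, 10, 19, 29, 48, 77, 125, 202, 327 (Fibonacci-style (each term is the sum of the two before it)).
Subsequence B: 2, -2, 2, -2, 2 (oscillating between 2 and -2).
Term 22 comes from subsequence A (its 15th entry): 3626.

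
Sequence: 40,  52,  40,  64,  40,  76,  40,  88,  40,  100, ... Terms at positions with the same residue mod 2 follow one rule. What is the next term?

The terms cycle through 2 interleaved subsequences.
Stream A: 40, 40, 40, 40, 40. Constant 40.
Stream B: 52, 64, 76, 88, 100. Adding 12 each time.
Term 11 comes from stream A (its 6th entry): 40.

40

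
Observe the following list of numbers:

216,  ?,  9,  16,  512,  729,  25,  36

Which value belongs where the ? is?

343

Positions follow the repeating pattern AABB; grouping by letter gives 2 tracks.
Stream A = 216, ?, 512, 729: perfect cubes starting at 6³.
Stream B = 9, 16, 25, 36: perfect squares starting at 3².
So the missing entry in stream A is 343.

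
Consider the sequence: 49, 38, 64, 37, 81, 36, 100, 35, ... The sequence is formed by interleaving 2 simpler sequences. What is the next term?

Split by position mod 2 into 2 tracks.
Track A: 49, 64, 81, 100. The squares 7², 8², 9², ….
Track B: 38, 37, 36, 35. Subtracting 1 each time.
Term 9 comes from track A (its 5th entry): 121.

121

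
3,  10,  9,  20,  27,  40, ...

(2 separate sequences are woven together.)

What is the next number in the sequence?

Split by position mod 2 into 2 tracks.
Track A = 3, 9, 27: powers of 3.
Track B = 10, 20, 40: geometric, ×2 each step.
Position 7 falls in track A as its term 4, giving 81.

81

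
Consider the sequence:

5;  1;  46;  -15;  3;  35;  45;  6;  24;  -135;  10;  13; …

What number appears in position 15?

2

The terms cycle through 3 interleaved subsequences.
Subsequence A = 5, -15, 45, -135: a geometric progression (common ratio -3).
Subsequence B = 1, 3, 6, 10: triangular numbers starting at T_1.
Subsequence C = 46, 35, 24, 13: arithmetic, step −11.
Position 15 falls in subsequence C as its term 5, giving 2.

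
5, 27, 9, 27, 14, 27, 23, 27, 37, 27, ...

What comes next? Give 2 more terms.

Positions 1, 3, 5, … form one subsequence and positions 2, 4, 6, … form another.
Track A is 5, 9, 14, 23, 37, which is a Fibonacci-like recurrence a_n = a_{n-1} + a_{n-2}.
Track B is 27, 27, 27, 27, 27, which is the constant sequence 27.
The 11th slot belongs to track A; its 6th term is 60.
Position 12 → track B, term 6 = 27.

60, 27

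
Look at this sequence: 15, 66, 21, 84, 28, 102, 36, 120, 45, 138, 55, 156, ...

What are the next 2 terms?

66, 174

Taking every 2nd term gives 2 separate tracks.
Subsequence A: 15, 21, 28, 36, 45, 55 — triangular numbers n(n+1)/2 for n = 5, 6, ….
Subsequence B: 66, 84, 102, 120, 138, 156 — arithmetic with common difference +18.
The 13th slot belongs to subsequence A; its 7th term is 66.
Term 14 comes from subsequence B (its 7th entry): 174.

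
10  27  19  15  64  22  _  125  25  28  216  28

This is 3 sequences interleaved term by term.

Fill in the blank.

Read the sequence 3 terms at a time; column i is its own pattern.
Track A is 10, 15, ?, 28, which is the triangular numbers T_4, T_5, ….
Track B is 27, 64, 125, 216, which is perfect cubes starting at 3³.
Track C is 19, 22, 25, 28, which is arithmetic with common difference +3.
Track A's pattern makes the blank 21.

21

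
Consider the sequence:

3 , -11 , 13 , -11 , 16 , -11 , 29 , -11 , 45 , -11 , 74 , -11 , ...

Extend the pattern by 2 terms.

Taking every 2nd term gives 2 separate tracks.
Stream A: 3, 13, 16, 29, 45, 74 (Fibonacci-style (each term is the sum of the two before it)).
Stream B: -11, -11, -11, -11, -11, -11 (constant -11).
Position 13 falls in stream A as its term 7, giving 119.
Position 14 → stream B, term 7 = -11.

119, -11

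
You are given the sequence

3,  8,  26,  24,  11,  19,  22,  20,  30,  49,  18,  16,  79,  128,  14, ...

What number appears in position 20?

Positions follow the repeating pattern AABB; grouping by letter gives 2 tracks.
Track A = 3, 8, 11, 19, 30, 49, 79, 128: a Fibonacci-like recurrence a_n = a_{n-1} + a_{n-2}.
Track B = 26, 24, 22, 20, 18, 16, 14: subtracting 2 each time.
Position 20 falls in track B as its term 10, giving 8.

8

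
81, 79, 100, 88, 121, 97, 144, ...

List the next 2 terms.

106, 169

Split by position mod 2 into 2 tracks.
Track A: 81, 100, 121, 144. Consecutive squares n² from n = 9.
Track B: 79, 88, 97. Adding 9 each time.
Position 8 falls in track B as its term 4, giving 106.
Position 9 falls in track A as its term 5, giving 169.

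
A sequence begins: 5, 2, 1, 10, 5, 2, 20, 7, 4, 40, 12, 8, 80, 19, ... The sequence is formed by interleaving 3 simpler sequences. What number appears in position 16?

160

Split by position mod 3 into 3 tracks.
Track A = 5, 10, 20, 40, 80: a geometric progression (common ratio 2).
Track B = 2, 5, 7, 12, 19: a Fibonacci-like recurrence a_n = a_{n-1} + a_{n-2}.
Track C = 1, 2, 4, 8: powers of 2.
Position 16 falls in track A as its term 6, giving 160.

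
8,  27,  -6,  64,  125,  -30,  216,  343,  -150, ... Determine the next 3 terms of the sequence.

Reading positions in blocks of 3 reveals the pattern AAB — 2 tracks woven together.
Track A: 8, 27, 64, 125, 216, 343. Perfect cubes starting at 2³.
Track B: -6, -30, -150. A geometric progression (common ratio 5).
Position 10 → track A, term 7 = 512.
Position 11 → track A, term 8 = 729.
The 12th slot belongs to track B; its 4th term is -750.

512, 729, -750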